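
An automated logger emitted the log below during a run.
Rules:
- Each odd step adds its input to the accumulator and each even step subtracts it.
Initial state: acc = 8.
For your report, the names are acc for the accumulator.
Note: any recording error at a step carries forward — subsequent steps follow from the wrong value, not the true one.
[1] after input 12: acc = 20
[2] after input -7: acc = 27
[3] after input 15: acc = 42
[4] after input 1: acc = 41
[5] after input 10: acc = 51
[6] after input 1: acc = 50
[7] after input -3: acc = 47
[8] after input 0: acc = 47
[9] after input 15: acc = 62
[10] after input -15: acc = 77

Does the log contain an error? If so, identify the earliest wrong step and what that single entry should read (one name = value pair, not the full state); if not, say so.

Recomputing the run from the initial state:
step 1: acc = 20
step 2: acc = 27
step 3: acc = 42
step 4: acc = 41
step 5: acc = 51
step 6: acc = 50
step 7: acc = 47
step 8: acc = 47
step 9: acc = 62
step 10: acc = 77
This matches the log at every step.

no error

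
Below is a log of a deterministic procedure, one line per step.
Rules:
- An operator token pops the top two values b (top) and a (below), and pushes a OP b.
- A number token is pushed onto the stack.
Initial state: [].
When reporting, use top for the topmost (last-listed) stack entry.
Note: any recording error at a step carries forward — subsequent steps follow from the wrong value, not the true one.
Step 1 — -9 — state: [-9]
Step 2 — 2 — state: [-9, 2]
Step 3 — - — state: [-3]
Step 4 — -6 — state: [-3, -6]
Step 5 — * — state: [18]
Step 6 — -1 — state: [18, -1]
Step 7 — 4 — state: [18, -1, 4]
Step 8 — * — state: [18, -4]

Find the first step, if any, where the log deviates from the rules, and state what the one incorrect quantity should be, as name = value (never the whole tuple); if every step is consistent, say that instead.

Recomputing the run from the initial state:
step 1: [-9]
step 2: [-9, 2]
step 3: [-11]
step 4: [-11, -6]
step 5: [66]
step 6: [66, -1]
step 7: [66, -1, 4]
step 8: [66, -4]
The first disagreement with the log is at step 3, where the value should be top = -11.

step 3, top = -11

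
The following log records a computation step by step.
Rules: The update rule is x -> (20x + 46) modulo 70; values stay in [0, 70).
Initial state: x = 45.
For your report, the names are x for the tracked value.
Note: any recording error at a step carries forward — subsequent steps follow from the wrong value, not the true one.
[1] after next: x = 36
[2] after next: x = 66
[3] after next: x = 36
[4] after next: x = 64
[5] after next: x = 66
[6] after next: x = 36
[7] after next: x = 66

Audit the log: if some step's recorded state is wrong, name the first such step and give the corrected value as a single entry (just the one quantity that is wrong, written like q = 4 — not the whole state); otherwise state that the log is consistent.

Step 1: x = (20*45 + 46) mod 70 = 36 — matches.
Step 2: x = (20*36 + 46) mod 70 = 66 — agrees with the log.
Step 3: x = (20*66 + 46) mod 70 = 36 — same as recorded.
Step 4: x = (20*36 + 46) mod 70 = 66 — not what was recorded.
That makes step 4 the first incorrect line — x = 66 is what it should show.

step 4, x = 66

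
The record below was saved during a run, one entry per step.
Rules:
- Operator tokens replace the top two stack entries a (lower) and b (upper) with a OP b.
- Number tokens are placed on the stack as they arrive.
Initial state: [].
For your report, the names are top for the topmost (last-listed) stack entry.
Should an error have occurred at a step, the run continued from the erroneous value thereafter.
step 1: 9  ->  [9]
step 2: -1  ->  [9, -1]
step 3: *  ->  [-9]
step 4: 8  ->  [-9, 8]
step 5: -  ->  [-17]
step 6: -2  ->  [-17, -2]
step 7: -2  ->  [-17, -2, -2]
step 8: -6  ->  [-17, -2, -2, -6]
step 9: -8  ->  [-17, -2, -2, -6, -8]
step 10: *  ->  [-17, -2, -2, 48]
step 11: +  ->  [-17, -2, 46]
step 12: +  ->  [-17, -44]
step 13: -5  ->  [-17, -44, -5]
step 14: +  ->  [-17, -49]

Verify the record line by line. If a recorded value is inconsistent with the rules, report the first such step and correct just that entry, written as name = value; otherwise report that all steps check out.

Recomputing the run from the initial state:
step 1: [9]
step 2: [9, -1]
step 3: [-9]
step 4: [-9, 8]
step 5: [-17]
step 6: [-17, -2]
step 7: [-17, -2, -2]
step 8: [-17, -2, -2, -6]
step 9: [-17, -2, -2, -6, -8]
step 10: [-17, -2, -2, 48]
step 11: [-17, -2, 46]
step 12: [-17, 44]
step 13: [-17, 44, -5]
step 14: [-17, 39]
The first disagreement with the record is at step 12, where the value should be top = 44.

step 12, top = 44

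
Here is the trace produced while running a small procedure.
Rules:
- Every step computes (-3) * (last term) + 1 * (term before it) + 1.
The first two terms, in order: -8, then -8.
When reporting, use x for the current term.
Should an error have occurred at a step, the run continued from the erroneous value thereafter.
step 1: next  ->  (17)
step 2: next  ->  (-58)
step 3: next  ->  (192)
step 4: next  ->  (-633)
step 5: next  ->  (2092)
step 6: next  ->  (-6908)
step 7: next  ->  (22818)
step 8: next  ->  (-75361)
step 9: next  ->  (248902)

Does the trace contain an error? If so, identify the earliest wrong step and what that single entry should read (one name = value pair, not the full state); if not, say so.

step 7, x = 22817

Step 1: x = -3*(-8) + (1)*(-8) + (1) = 17 — checks out.
Step 2: x = -3*(17) + (1)*(-8) + (1) = -58 — agrees with the trace.
Step 3: x = -3*(-58) + (1)*(17) + (1) = 192 — exactly as logged.
Step 4: x = -3*(192) + (1)*(-58) + (1) = -633 — no discrepancy.
Step 5: x = -3*(-633) + (1)*(192) + (1) = 2092 — in agreement.
Step 6: x = -3*(2092) + (1)*(-633) + (1) = -6908 — confirmed correct.
Step 7: x = -3*(-6908) + (1)*(2092) + (1) = 22817 — first mismatch against the trace.
Conclusion: step 7 carries the first error; the entry should be x = 22817.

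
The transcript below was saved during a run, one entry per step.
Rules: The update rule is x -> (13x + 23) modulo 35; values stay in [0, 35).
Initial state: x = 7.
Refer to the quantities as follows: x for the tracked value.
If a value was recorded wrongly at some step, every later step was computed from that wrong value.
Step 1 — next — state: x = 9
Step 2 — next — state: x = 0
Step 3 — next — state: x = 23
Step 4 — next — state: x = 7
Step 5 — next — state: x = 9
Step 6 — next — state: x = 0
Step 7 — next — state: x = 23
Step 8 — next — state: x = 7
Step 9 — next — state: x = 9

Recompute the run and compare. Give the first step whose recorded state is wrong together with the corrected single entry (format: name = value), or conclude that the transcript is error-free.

no error

Recomputing the run from the initial state:
step 1: x = 9
step 2: x = 0
step 3: x = 23
step 4: x = 7
step 5: x = 9
step 6: x = 0
step 7: x = 23
step 8: x = 7
step 9: x = 9
This matches the transcript at every step.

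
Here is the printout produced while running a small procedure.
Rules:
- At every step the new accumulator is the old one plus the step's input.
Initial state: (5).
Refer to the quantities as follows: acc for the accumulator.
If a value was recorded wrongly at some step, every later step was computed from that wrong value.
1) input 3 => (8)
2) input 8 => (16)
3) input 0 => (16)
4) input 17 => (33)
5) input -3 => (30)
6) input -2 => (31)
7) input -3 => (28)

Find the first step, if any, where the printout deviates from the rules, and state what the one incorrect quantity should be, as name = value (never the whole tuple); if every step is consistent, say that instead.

step 6, acc = 28

Recomputing the run from the initial state:
step 1: acc = 8
step 2: acc = 16
step 3: acc = 16
step 4: acc = 33
step 5: acc = 30
step 6: acc = 28
step 7: acc = 25
The first disagreement with the printout is at step 6, where the value should be acc = 28.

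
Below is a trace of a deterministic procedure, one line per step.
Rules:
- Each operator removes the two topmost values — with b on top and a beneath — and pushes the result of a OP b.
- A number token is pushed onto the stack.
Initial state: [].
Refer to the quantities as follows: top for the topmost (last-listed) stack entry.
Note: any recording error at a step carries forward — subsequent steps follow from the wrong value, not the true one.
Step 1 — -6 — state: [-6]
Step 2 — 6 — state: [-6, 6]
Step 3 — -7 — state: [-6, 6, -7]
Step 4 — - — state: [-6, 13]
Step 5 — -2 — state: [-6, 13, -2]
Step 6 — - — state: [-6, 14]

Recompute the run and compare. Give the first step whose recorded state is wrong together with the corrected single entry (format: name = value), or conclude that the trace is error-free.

step 6, top = 15

step 1: push -6: top = -6 -> confirmed correct
step 2: push 6: top = 6 -> agrees with the trace
step 3: push -7: top = -7 -> no discrepancy
step 4: 6 - -7 = 13 -> in agreement
step 5: push -2: top = -2 -> exactly as logged
step 6: 13 - -2 = 15 -> the entry is off here
First incorrect step: 6; the correct value is top = 15.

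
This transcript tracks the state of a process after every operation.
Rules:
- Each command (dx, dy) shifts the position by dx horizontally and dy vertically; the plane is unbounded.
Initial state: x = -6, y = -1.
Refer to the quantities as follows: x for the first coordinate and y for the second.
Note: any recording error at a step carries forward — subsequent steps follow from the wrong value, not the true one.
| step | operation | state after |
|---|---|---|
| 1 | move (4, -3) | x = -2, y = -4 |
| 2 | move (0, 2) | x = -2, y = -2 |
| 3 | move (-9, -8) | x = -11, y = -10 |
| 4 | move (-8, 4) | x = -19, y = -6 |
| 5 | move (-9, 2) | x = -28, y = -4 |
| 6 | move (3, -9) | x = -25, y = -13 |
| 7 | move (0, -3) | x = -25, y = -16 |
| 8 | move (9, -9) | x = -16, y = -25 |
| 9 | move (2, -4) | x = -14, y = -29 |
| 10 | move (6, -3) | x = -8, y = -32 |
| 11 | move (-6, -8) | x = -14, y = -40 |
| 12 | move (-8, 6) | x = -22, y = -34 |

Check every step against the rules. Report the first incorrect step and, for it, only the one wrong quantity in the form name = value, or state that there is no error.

step 1: x = -6 + (4) = -2, y = -1 + (-3) = -4 -> in agreement
step 2: x = -2 + (0) = -2, y = -4 + (2) = -2 -> matches
step 3: x = -2 + (-9) = -11, y = -2 + (-8) = -10 -> exactly as logged
step 4: x = -11 + (-8) = -19, y = -10 + (4) = -6 -> no discrepancy
step 5: x = -19 + (-9) = -28, y = -6 + (2) = -4 -> agrees with the transcript
step 6: x = -28 + (3) = -25, y = -4 + (-9) = -13 -> same as recorded
step 7: x = -25 + (0) = -25, y = -13 + (-3) = -16 -> matches
step 8: x = -25 + (9) = -16, y = -16 + (-9) = -25 -> verified
step 9: x = -16 + (2) = -14, y = -25 + (-4) = -29 -> verified
step 10: x = -14 + (6) = -8, y = -29 + (-3) = -32 -> same as recorded
step 11: x = -8 + (-6) = -14, y = -32 + (-8) = -40 -> confirmed correct
step 12: x = -14 + (-8) = -22, y = -40 + (6) = -34 -> in agreement
No step deviates from the rules.

no error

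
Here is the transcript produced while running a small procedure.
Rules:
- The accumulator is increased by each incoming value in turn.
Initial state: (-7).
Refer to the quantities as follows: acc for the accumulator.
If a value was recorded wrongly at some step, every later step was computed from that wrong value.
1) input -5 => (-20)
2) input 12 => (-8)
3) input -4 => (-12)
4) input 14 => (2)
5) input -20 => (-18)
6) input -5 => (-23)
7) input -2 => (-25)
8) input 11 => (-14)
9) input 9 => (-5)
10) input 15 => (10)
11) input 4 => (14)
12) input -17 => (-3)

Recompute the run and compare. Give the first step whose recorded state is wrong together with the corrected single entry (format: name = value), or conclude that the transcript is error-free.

step 1, acc = -12

step 1: acc = -7 + -5 = -12 -> the transcript has a different value
Conclusion: step 1 carries the first error; the entry should be acc = -12.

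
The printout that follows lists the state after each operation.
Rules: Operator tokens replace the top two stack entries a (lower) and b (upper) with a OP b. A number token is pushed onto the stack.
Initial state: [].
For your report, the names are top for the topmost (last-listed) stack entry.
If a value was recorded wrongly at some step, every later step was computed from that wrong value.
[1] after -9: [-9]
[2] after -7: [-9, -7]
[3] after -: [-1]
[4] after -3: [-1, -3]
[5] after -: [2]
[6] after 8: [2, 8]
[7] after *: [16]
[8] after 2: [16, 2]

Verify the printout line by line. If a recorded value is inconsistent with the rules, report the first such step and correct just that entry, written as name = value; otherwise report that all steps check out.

step 3, top = -2

Recomputing the run from the initial state:
step 1: [-9]
step 2: [-9, -7]
step 3: [-2]
step 4: [-2, -3]
step 5: [1]
step 6: [1, 8]
step 7: [8]
step 8: [8, 2]
The first disagreement with the printout is at step 3, where the value should be top = -2.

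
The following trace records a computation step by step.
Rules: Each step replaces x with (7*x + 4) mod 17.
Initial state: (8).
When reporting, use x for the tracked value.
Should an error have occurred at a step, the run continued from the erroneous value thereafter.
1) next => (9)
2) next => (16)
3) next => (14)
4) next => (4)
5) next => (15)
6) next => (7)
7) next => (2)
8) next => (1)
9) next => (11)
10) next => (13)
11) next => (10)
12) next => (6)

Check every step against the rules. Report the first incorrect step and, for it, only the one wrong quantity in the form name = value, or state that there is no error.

step 1: x = (7*8 + 4) mod 17 = 9 -> agrees with the trace
step 2: x = (7*9 + 4) mod 17 = 16 -> same as recorded
step 3: x = (7*16 + 4) mod 17 = 14 -> no discrepancy
step 4: x = (7*14 + 4) mod 17 = 0 -> the trace disagrees here
That makes step 4 the first incorrect line — x = 0 is what it should show.

step 4, x = 0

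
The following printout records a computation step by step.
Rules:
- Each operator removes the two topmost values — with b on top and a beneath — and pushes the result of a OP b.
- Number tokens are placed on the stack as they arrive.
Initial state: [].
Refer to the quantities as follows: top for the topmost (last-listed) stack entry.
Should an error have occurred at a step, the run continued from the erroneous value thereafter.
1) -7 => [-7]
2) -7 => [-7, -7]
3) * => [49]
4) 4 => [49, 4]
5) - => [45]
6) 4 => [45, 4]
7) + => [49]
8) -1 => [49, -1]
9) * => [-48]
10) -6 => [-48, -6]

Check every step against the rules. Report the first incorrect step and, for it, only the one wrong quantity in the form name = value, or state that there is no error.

step 9, top = -49

step 1: push -7: top = -7 -> consistent with the printout
step 2: push -7: top = -7 -> checks out
step 3: -7 * -7 = 49 -> confirmed correct
step 4: push 4: top = 4 -> agrees with the printout
step 5: 49 - 4 = 45 -> checks out
step 6: push 4: top = 4 -> checks out
step 7: 45 + 4 = 49 -> consistent with the printout
step 8: push -1: top = -1 -> same as recorded
step 9: 49 * -1 = -49 -> first mismatch against the printout
Conclusion: step 9 carries the first error; the entry should be top = -49.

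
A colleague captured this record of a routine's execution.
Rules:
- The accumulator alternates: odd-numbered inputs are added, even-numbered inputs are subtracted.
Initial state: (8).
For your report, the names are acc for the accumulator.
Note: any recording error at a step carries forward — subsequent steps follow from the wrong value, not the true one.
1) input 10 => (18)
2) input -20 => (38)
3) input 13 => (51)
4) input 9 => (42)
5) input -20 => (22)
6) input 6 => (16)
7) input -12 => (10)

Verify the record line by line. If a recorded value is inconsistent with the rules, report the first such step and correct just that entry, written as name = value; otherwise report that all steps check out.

Recomputing the run from the initial state:
step 1: acc = 18
step 2: acc = 38
step 3: acc = 51
step 4: acc = 42
step 5: acc = 22
step 6: acc = 16
step 7: acc = 4
The first disagreement with the record is at step 7, where the value should be acc = 4.

step 7, acc = 4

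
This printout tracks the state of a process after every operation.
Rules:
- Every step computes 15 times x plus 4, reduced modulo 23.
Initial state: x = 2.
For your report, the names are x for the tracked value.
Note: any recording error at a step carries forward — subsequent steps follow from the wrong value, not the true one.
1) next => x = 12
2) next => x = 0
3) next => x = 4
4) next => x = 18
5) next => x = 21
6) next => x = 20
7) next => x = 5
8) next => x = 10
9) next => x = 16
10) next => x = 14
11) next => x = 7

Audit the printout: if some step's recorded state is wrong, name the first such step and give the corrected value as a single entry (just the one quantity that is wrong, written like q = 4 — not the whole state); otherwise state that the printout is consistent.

step 1, x = 11

Recomputing the run from the initial state:
step 1: x = 11
step 2: x = 8
step 3: x = 9
step 4: x = 1
step 5: x = 19
step 6: x = 13
step 7: x = 15
step 8: x = 22
step 9: x = 12
step 10: x = 0
step 11: x = 4
The first disagreement with the printout is at step 1, where the value should be x = 11.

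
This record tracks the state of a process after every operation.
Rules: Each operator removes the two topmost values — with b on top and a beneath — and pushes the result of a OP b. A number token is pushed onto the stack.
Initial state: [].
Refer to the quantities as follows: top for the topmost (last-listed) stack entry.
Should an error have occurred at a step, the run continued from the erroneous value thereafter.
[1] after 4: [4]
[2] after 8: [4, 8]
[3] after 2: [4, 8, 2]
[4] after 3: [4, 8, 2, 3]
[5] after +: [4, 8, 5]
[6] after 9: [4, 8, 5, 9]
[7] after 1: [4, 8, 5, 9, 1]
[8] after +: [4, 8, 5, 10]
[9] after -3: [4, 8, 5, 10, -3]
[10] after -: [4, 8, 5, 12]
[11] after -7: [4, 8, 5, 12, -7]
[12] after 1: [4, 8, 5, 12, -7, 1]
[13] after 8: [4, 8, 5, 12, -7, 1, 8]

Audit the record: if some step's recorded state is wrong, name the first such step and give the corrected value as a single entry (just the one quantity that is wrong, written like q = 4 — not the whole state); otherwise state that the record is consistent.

step 10, top = 13

Step 1: push 4: top = 4 — checks out.
Step 2: push 8: top = 8 — consistent with the record.
Step 3: push 2: top = 2 — same as recorded.
Step 4: push 3: top = 3 — no discrepancy.
Step 5: 2 + 3 = 5 — consistent with the record.
Step 6: push 9: top = 9 — exactly as logged.
Step 7: push 1: top = 1 — consistent with the record.
Step 8: 9 + 1 = 10 — exactly as logged.
Step 9: push -3: top = -3 — exactly as logged.
Step 10: 10 - -3 = 13 — the record disagrees here.
That makes step 10 the first incorrect line — top = 13 is what it should show.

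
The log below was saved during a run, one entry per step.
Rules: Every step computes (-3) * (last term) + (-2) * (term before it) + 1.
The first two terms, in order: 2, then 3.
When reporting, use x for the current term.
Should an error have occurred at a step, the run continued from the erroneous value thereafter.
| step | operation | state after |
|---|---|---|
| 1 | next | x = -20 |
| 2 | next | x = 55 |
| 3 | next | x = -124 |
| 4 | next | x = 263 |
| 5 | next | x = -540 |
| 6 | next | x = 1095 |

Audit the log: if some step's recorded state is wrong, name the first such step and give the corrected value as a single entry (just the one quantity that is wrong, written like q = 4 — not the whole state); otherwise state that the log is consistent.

Recomputing the run from the initial state:
step 1: x = -12
step 2: x = 31
step 3: x = -68
step 4: x = 143
step 5: x = -292
step 6: x = 591
The first disagreement with the log is at step 1, where the value should be x = -12.

step 1, x = -12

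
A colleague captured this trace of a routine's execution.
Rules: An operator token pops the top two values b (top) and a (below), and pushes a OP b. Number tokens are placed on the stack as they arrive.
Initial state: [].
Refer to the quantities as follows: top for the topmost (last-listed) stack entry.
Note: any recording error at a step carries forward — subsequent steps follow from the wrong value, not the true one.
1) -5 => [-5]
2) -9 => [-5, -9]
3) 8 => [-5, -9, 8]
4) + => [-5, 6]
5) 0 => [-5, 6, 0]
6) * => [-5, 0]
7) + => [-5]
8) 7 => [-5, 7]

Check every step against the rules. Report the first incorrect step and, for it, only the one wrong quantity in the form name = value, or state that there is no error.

step 4, top = -1

1. push -5: top = -5 (checks out)
2. push -9: top = -9 (exactly as logged)
3. push 8: top = 8 (exactly as logged)
4. -9 + 8 = -1 (the recorded entry deviates here)
So the first discrepancy is step 4, where the right value is top = -1.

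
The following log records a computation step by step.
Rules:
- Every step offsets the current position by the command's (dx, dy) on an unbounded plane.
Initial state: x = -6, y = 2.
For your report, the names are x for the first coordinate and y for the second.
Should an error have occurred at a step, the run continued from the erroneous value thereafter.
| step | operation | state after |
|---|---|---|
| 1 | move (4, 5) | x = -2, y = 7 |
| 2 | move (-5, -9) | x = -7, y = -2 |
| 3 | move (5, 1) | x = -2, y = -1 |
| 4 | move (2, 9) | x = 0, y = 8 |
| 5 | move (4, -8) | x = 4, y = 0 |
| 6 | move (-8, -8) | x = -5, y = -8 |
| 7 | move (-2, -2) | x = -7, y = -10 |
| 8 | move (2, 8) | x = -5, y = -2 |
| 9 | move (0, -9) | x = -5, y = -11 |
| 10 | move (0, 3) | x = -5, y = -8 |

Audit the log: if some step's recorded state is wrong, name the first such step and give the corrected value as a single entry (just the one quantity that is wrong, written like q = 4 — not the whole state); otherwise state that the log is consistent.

step 6, x = -4

Step 1: x = -6 + (4) = -2, y = 2 + (5) = 7 — in agreement.
Step 2: x = -2 + (-5) = -7, y = 7 + (-9) = -2 — matches.
Step 3: x = -7 + (5) = -2, y = -2 + (1) = -1 — verified.
Step 4: x = -2 + (2) = 0, y = -1 + (9) = 8 — checks out.
Step 5: x = 0 + (4) = 4, y = 8 + (-8) = 0 — agrees with the log.
Step 6: x = 4 + (-8) = -4, y = 0 + (-8) = -8 — the log has a different value.
The audit stops at step 6: the recorded entry is wrong and should be x = -4.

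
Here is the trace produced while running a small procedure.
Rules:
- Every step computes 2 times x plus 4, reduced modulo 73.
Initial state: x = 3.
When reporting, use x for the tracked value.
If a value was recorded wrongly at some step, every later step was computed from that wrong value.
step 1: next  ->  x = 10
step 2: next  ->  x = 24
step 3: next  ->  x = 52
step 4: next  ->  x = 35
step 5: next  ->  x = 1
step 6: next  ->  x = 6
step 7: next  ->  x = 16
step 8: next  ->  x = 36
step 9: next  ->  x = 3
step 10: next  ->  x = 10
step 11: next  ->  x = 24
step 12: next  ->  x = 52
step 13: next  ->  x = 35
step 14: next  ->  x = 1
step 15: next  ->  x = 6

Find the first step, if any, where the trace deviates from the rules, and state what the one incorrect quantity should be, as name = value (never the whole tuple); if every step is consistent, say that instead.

1. x = (2*3 + 4) mod 73 = 10 (same as recorded)
2. x = (2*10 + 4) mod 73 = 24 (consistent with the trace)
3. x = (2*24 + 4) mod 73 = 52 (exactly as logged)
4. x = (2*52 + 4) mod 73 = 35 (confirmed correct)
5. x = (2*35 + 4) mod 73 = 1 (same as recorded)
6. x = (2*1 + 4) mod 73 = 6 (exactly as logged)
7. x = (2*6 + 4) mod 73 = 16 (matches)
8. x = (2*16 + 4) mod 73 = 36 (in agreement)
9. x = (2*36 + 4) mod 73 = 3 (confirmed correct)
10. x = (2*3 + 4) mod 73 = 10 (same as recorded)
11. x = (2*10 + 4) mod 73 = 24 (same as recorded)
12. x = (2*24 + 4) mod 73 = 52 (matches)
13. x = (2*52 + 4) mod 73 = 35 (exactly as logged)
14. x = (2*35 + 4) mod 73 = 1 (same as recorded)
15. x = (2*1 + 4) mod 73 = 6 (exactly as logged)
Each recorded entry agrees with the recomputation.

no error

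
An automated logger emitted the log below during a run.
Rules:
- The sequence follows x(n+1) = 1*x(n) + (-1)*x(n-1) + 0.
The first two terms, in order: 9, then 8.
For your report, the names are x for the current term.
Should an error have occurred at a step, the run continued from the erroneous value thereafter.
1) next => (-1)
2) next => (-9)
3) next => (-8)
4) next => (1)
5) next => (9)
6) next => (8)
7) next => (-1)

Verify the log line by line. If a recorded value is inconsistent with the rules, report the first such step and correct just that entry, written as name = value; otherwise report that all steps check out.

no error

Recomputing the run from the initial state:
step 1: x = -1
step 2: x = -9
step 3: x = -8
step 4: x = 1
step 5: x = 9
step 6: x = 8
step 7: x = -1
This matches the log at every step.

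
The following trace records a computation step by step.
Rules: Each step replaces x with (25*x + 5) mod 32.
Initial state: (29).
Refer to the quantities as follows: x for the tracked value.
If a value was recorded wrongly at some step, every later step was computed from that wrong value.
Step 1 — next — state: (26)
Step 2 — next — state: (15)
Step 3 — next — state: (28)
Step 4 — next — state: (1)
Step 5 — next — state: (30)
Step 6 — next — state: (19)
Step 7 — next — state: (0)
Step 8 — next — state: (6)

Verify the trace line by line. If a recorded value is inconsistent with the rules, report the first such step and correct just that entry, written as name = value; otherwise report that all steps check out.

step 8, x = 5

1. x = (25*29 + 5) mod 32 = 26 (verified)
2. x = (25*26 + 5) mod 32 = 15 (exactly as logged)
3. x = (25*15 + 5) mod 32 = 28 (checks out)
4. x = (25*28 + 5) mod 32 = 1 (confirmed correct)
5. x = (25*1 + 5) mod 32 = 30 (verified)
6. x = (25*30 + 5) mod 32 = 19 (in agreement)
7. x = (25*19 + 5) mod 32 = 0 (same as recorded)
8. x = (25*0 + 5) mod 32 = 5 (the trace disagrees here)
The earliest wrong entry is at step 8: it should read x = 5.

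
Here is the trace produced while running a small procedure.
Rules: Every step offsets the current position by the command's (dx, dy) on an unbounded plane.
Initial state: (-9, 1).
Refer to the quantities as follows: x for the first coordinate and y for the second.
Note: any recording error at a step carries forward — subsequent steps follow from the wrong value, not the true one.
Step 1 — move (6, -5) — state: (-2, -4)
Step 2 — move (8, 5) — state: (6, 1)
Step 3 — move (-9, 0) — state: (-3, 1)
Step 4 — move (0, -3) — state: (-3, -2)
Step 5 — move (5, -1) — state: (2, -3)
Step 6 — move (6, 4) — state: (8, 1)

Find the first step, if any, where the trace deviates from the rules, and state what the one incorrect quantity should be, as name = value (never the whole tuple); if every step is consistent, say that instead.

step 1, x = -3

Recomputing the run from the initial state:
step 1: x = -3, y = -4
step 2: x = 5, y = 1
step 3: x = -4, y = 1
step 4: x = -4, y = -2
step 5: x = 1, y = -3
step 6: x = 7, y = 1
The first disagreement with the trace is at step 1, where the value should be x = -3.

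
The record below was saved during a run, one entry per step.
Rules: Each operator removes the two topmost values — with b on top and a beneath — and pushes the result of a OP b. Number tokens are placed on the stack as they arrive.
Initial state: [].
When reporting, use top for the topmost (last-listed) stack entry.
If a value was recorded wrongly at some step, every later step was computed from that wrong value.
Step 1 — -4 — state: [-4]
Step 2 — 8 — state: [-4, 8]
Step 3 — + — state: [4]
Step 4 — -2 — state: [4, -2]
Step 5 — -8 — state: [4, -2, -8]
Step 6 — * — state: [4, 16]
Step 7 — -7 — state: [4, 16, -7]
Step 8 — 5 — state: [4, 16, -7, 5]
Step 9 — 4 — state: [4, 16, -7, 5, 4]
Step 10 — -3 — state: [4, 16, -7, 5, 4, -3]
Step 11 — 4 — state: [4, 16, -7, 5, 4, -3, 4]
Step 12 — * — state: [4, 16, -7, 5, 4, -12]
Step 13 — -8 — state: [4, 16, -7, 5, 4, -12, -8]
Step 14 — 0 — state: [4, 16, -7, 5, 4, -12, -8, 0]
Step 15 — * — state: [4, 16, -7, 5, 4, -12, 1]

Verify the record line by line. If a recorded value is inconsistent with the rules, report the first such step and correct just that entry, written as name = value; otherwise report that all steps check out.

Recomputing the run from the initial state:
step 1: [-4]
step 2: [-4, 8]
step 3: [4]
step 4: [4, -2]
step 5: [4, -2, -8]
step 6: [4, 16]
step 7: [4, 16, -7]
step 8: [4, 16, -7, 5]
step 9: [4, 16, -7, 5, 4]
step 10: [4, 16, -7, 5, 4, -3]
step 11: [4, 16, -7, 5, 4, -3, 4]
step 12: [4, 16, -7, 5, 4, -12]
step 13: [4, 16, -7, 5, 4, -12, -8]
step 14: [4, 16, -7, 5, 4, -12, -8, 0]
step 15: [4, 16, -7, 5, 4, -12, 0]
The first disagreement with the record is at step 15, where the value should be top = 0.

step 15, top = 0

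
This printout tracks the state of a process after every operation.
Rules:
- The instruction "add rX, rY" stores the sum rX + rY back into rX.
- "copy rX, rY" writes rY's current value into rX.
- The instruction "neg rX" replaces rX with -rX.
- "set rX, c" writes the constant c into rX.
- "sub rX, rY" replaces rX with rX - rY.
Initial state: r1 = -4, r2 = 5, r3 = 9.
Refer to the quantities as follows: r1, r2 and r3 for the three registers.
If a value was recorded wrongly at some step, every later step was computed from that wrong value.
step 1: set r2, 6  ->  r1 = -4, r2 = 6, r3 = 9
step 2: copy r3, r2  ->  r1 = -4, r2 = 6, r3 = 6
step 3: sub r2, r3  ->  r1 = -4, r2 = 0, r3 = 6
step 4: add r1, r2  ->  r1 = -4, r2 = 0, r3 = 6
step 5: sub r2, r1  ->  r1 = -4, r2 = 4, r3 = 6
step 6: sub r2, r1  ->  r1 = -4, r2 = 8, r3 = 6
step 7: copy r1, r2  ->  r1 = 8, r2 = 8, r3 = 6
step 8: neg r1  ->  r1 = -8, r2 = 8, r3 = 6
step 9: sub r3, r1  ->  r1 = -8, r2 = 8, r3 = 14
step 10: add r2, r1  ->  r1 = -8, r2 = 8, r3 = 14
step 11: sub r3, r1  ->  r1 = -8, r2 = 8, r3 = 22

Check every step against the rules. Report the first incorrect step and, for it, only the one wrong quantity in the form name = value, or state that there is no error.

Step 1: r2 = 6 — exactly as logged.
Step 2: r3 = 6 — agrees with the printout.
Step 3: r2 = 6 - 6 = 0 — exactly as logged.
Step 4: r1 = -4 + 0 = -4 — matches.
Step 5: r2 = 0 - -4 = 4 — agrees with the printout.
Step 6: r2 = 4 - -4 = 8 — confirmed correct.
Step 7: r1 = 8 — same as recorded.
Step 8: r1 = -(8) = -8 — agrees with the printout.
Step 9: r3 = 6 - -8 = 14 — matches.
Step 10: r2 = 8 + -8 = 0 — first mismatch against the printout.
Step 10 is the first one off; corrected, r2 = 0.

step 10, r2 = 0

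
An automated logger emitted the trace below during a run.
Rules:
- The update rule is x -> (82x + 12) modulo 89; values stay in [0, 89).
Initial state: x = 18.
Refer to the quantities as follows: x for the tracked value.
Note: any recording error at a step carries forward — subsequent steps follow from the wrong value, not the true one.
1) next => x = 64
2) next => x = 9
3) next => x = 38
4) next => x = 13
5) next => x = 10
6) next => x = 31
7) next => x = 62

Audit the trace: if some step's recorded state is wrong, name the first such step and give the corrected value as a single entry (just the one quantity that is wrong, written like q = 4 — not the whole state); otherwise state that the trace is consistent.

no error

Step 1: x = (82*18 + 12) mod 89 = 64 — exactly as logged.
Step 2: x = (82*64 + 12) mod 89 = 9 — no discrepancy.
Step 3: x = (82*9 + 12) mod 89 = 38 — in agreement.
Step 4: x = (82*38 + 12) mod 89 = 13 — checks out.
Step 5: x = (82*13 + 12) mod 89 = 10 — checks out.
Step 6: x = (82*10 + 12) mod 89 = 31 — same as recorded.
Step 7: x = (82*31 + 12) mod 89 = 62 — verified.
All entries verified; no error found.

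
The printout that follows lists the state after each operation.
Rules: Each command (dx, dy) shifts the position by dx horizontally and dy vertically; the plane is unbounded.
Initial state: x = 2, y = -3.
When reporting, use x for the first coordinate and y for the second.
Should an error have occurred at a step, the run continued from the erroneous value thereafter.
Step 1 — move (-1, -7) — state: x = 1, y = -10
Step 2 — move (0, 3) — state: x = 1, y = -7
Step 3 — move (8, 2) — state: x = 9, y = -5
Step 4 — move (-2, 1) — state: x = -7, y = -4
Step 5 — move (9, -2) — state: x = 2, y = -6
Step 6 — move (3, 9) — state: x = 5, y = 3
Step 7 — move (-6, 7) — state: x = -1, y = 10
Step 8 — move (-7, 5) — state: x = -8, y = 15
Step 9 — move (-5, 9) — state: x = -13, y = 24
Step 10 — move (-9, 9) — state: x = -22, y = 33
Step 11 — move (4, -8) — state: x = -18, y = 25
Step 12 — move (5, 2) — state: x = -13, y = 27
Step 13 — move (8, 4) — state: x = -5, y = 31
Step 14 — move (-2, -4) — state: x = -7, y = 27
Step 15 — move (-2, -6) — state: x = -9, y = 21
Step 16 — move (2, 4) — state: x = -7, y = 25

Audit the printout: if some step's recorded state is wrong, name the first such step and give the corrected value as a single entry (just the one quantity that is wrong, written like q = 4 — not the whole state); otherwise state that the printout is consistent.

step 1: x = 2 + (-1) = 1, y = -3 + (-7) = -10 -> no discrepancy
step 2: x = 1 + (0) = 1, y = -10 + (3) = -7 -> matches
step 3: x = 1 + (8) = 9, y = -7 + (2) = -5 -> no discrepancy
step 4: x = 9 + (-2) = 7, y = -5 + (1) = -4 -> not what was recorded
So the first discrepancy is step 4, where the right value is x = 7.

step 4, x = 7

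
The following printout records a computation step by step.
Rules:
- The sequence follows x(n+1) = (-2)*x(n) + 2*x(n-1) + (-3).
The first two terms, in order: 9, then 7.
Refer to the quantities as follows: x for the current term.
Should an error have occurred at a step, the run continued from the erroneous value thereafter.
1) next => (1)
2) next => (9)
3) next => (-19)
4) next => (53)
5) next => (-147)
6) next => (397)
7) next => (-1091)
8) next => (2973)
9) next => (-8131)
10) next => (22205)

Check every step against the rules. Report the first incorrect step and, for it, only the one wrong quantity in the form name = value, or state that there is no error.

Recomputing the run from the initial state:
step 1: x = 1
step 2: x = 9
step 3: x = -19
step 4: x = 53
step 5: x = -147
step 6: x = 397
step 7: x = -1091
step 8: x = 2973
step 9: x = -8131
step 10: x = 22205
This matches the printout at every step.

no error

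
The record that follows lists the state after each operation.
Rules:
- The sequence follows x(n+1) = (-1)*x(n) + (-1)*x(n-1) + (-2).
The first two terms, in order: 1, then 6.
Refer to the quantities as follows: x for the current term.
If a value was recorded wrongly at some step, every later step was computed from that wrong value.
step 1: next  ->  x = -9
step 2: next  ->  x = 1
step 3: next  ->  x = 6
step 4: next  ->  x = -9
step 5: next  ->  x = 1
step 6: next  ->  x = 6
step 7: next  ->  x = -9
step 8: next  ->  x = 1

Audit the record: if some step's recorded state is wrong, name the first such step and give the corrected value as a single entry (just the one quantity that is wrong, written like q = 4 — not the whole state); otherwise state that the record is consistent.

step 1: x = -1*(6) + (-1)*(1) + (-2) = -9 -> same as recorded
step 2: x = -1*(-9) + (-1)*(6) + (-2) = 1 -> in agreement
step 3: x = -1*(1) + (-1)*(-9) + (-2) = 6 -> matches
step 4: x = -1*(6) + (-1)*(1) + (-2) = -9 -> checks out
step 5: x = -1*(-9) + (-1)*(6) + (-2) = 1 -> checks out
step 6: x = -1*(1) + (-1)*(-9) + (-2) = 6 -> matches
step 7: x = -1*(6) + (-1)*(1) + (-2) = -9 -> agrees with the record
step 8: x = -1*(-9) + (-1)*(6) + (-2) = 1 -> agrees with the record
All entries verified; no error found.

no error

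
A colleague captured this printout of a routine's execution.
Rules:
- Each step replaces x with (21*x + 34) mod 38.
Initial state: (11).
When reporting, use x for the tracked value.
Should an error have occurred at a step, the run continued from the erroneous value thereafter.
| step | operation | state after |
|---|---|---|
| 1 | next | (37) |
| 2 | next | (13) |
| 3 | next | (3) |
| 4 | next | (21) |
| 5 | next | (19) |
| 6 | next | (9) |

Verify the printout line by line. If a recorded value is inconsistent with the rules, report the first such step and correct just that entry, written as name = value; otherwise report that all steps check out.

step 6, x = 15

1. x = (21*11 + 34) mod 38 = 37 (exactly as logged)
2. x = (21*37 + 34) mod 38 = 13 (in agreement)
3. x = (21*13 + 34) mod 38 = 3 (in agreement)
4. x = (21*3 + 34) mod 38 = 21 (matches)
5. x = (21*21 + 34) mod 38 = 19 (consistent with the printout)
6. x = (21*19 + 34) mod 38 = 15 (this is not what the printout shows)
The earliest wrong entry is at step 6: it should read x = 15.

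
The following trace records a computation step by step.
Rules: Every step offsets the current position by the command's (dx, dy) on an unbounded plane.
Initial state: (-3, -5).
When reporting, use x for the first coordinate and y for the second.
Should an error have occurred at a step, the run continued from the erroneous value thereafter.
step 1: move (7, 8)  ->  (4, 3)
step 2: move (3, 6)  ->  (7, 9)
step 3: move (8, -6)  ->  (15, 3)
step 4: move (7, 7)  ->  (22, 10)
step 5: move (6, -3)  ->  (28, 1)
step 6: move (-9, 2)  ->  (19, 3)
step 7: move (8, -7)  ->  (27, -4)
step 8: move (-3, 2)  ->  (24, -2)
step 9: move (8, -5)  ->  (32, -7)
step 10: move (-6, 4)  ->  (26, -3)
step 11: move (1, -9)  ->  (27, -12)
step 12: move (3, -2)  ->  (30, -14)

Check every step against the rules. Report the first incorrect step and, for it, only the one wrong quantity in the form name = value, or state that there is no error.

Step 1: x = -3 + (7) = 4, y = -5 + (8) = 3 — no discrepancy.
Step 2: x = 4 + (3) = 7, y = 3 + (6) = 9 — exactly as logged.
Step 3: x = 7 + (8) = 15, y = 9 + (-6) = 3 — checks out.
Step 4: x = 15 + (7) = 22, y = 3 + (7) = 10 — matches.
Step 5: x = 22 + (6) = 28, y = 10 + (-3) = 7 — the recorded entry deviates here.
Step 5 is the first one off; corrected, y = 7.

step 5, y = 7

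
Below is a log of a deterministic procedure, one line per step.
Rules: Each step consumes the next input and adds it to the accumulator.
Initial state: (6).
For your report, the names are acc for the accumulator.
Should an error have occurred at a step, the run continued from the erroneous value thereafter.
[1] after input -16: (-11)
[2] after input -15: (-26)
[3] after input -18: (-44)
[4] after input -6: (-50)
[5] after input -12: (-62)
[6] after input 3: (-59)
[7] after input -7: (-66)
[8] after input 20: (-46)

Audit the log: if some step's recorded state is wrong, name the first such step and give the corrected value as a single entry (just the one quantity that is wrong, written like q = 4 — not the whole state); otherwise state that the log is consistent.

1. acc = 6 + -16 = -10 (the entry is off here)
That makes step 1 the first incorrect line — acc = -10 is what it should show.

step 1, acc = -10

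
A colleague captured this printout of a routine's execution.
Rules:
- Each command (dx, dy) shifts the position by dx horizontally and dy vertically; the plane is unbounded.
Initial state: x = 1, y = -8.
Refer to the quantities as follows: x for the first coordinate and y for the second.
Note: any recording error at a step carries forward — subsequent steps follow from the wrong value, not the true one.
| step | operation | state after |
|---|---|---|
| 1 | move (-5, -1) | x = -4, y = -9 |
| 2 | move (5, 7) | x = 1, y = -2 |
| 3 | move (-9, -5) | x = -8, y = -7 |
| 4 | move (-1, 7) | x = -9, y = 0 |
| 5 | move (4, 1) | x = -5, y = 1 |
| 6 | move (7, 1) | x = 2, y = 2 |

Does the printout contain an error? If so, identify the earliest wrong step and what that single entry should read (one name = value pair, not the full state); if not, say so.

Recomputing the run from the initial state:
step 1: x = -4, y = -9
step 2: x = 1, y = -2
step 3: x = -8, y = -7
step 4: x = -9, y = 0
step 5: x = -5, y = 1
step 6: x = 2, y = 2
This matches the printout at every step.

no error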